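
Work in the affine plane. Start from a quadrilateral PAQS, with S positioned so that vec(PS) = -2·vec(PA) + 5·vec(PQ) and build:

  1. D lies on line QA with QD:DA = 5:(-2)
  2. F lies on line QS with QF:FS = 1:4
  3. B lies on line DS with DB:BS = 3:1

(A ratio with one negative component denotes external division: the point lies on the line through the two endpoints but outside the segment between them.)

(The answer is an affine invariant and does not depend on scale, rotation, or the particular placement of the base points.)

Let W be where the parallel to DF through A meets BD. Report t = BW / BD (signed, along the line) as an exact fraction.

t = 17/15

Work in coordinates with P = (0, 0), A = (1, 0), Q = (0, 1), S = (-2, 5).
1. D lies on line QA with QD:DA = 5:(-2) ⇒ D = (5/3, -2/3)
2. F lies on line QS with QF:FS = 1:4 ⇒ F = (-2/5, 9/5)
3. B lies on line DS with DB:BS = 3:1 ⇒ B = (-13/12, 43/12)
through A parallel to DF: direction (-31/15, 37/15); meets BD at W = (61/30, -37/30)
W = B + t·(D−B) with t = 17/15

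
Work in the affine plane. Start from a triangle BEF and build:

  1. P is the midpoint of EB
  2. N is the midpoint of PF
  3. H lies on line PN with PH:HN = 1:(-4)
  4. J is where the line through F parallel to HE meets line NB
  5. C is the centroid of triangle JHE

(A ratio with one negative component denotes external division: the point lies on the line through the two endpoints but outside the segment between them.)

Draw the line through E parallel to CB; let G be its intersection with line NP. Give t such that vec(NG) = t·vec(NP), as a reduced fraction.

Choose coordinates B = (0, 0), E = (1, 0), F = (0, 1).
1. P is the midpoint of EB ⇒ P = (1/2, 0)
2. N is the midpoint of PF ⇒ N = (1/4, 1/2)
3. H lies on line PN with PH:HN = 1:(-4) ⇒ H = (7/12, -1/6)
4. J is where the line through F parallel to HE meets line NB ⇒ J = (5/8, 5/4)
5. C is the centroid of triangle JHE ⇒ C = (53/72, 13/36)
through E parallel to CB: direction (-53/72, -13/36); meets NP at G = (79/132, -13/66)
G = N + t·(P−N) with t = 46/33

t = 46/33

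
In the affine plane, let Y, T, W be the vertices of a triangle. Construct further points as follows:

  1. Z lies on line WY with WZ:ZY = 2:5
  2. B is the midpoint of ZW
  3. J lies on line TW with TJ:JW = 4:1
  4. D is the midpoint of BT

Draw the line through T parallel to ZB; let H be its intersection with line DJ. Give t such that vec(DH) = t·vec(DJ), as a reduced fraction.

Work in coordinates with Y = (0, 0), T = (1, 0), W = (0, 1).
1. Z lies on line WY with WZ:ZY = 2:5 ⇒ Z = (0, 5/7)
2. B is the midpoint of ZW ⇒ B = (0, 6/7)
3. J lies on line TW with TJ:JW = 4:1 ⇒ J = (1/5, 4/5)
4. D is the midpoint of BT ⇒ D = (1/2, 3/7)
through T parallel to ZB: direction (0, 1/7); meets DJ at H = (1, -4/21)
H = D + t·(J−D) with t = -5/3

t = -5/3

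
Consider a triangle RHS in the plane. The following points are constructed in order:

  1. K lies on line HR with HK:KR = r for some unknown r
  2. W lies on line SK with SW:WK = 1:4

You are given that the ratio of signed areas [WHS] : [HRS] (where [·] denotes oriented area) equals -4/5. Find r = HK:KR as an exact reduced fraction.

Choose coordinates R = (0, 0), H = (1, 0), S = (0, 1).
1. With HK:KR = r, write λ = r/(r+1) so K = H + λ·(R−H); K is affine-linear in λ
2. W lies on line SK with SW:WK = 1:4 ⇒ W is an affine combination of earlier points and hence also affine-linear in λ
Every point depending on K is an affine combination of K and λ-independent points, so each such coordinate is linear in λ; the λ² term in each signed area is a multiple of (R−H)×(R−H) = 0, so 2·[WHS] and 2·[HRS] are each linear in λ. Evaluating at λ=0 and λ=1:
  2·[WHS] = 1/5·λ,   2·[HRS] = -1
So [WHS]:[HRS] = (1/5·λ) / (-1). Setting this equal to -4/5:
  1/5·λ = -4/5·(-1)  ⇒  λ = 4
Then r = λ/(1−λ) = (4)/(-3) = -4/3. Check: with r = -4/3, K = (-3, 0) and [WHS]:[HRS] = -4/5 as required.

r = -4/3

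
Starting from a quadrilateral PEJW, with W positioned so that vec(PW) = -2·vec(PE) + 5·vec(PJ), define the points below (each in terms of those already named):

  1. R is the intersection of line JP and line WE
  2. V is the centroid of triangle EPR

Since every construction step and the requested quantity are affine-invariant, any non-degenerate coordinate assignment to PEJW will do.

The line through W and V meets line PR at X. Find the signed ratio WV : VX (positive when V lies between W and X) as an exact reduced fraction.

Work in coordinates with P = (0, 0), E = (1, 0), J = (0, 1), W = (-2, 5).
1. R is the intersection of line JP and line WE ⇒ R = (0, 5/3)
2. V is the centroid of triangle EPR ⇒ V = (1/3, 5/9)
line WV meets PR at X = (0, 25/21)
V = W + t·(X−W) with t = 7/6, so WV:VX = 7/6:-1/6

WV:VX = -7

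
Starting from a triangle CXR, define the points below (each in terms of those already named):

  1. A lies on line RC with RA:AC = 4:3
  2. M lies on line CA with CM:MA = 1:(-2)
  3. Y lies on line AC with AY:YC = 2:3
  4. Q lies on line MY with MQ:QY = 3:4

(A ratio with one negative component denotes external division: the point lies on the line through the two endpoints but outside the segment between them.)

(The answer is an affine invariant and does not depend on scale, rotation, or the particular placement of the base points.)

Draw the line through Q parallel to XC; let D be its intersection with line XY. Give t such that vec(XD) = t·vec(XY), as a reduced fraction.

Work in coordinates with C = (0, 0), X = (1, 0), R = (0, 1).
1. A lies on line RC with RA:AC = 4:3 ⇒ A = (0, 3/7)
2. M lies on line CA with CM:MA = 1:(-2) ⇒ M = (0, -3/7)
3. Y lies on line AC with AY:YC = 2:3 ⇒ Y = (0, 9/35)
4. Q lies on line MY with MQ:QY = 3:4 ⇒ Q = (0, -33/245)
through Q parallel to XC: direction (-1, 0); meets XY at D = (32/21, -33/245)
D = X + t·(Y−X) with t = -11/21

t = -11/21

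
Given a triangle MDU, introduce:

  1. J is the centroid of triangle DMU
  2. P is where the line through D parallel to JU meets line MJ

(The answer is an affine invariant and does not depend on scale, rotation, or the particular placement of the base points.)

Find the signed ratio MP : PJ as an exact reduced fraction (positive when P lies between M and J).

MP:PJ = -2

Work in coordinates with M = (0, 0), D = (1, 0), U = (0, 1).
1. J is the centroid of triangle DMU ⇒ J = (1/3, 1/3)
2. P is where the line through D parallel to JU meets line MJ ⇒ P = (2/3, 2/3)
P = M + t·(J−M) with t = 2, so MP:PJ = t:(1−t) = 2:-1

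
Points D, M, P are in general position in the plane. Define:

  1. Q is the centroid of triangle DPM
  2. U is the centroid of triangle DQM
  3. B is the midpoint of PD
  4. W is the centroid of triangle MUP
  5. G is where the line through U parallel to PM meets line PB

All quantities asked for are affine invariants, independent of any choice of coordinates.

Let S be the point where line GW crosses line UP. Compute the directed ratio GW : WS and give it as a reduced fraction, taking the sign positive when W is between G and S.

Work in coordinates with D = (0, 0), M = (1, 0), P = (0, 1).
1. Q is the centroid of triangle DPM ⇒ Q = (1/3, 1/3)
2. U is the centroid of triangle DQM ⇒ U = (4/9, 1/9)
3. B is the midpoint of PD ⇒ B = (0, 1/2)
4. W is the centroid of triangle MUP ⇒ W = (13/27, 10/27)
5. G is where the line through U parallel to PM meets line PB ⇒ G = (0, 5/9)
line GW meets UP at S = (52/189, 85/189)
W = G + t·(S−G) with t = 7/4, so GW:WS = 7/4:-3/4

GW:WS = -7/3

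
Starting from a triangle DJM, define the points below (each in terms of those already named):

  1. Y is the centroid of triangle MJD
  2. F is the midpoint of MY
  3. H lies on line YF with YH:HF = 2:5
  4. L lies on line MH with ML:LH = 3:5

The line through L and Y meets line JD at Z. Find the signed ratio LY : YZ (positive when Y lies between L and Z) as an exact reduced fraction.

LY:YZ = 19/14

Work in coordinates with D = (0, 0), J = (1, 0), M = (0, 1).
1. Y is the centroid of triangle MJD ⇒ Y = (1/3, 1/3)
2. F is the midpoint of MY ⇒ F = (1/6, 2/3)
3. H lies on line YF with YH:HF = 2:5 ⇒ H = (2/7, 3/7)
4. L lies on line MH with ML:LH = 3:5 ⇒ L = (3/28, 11/14)
line LY meets JD at Z = (1/2, 0)
Y = L + t·(Z−L) with t = 19/33, so LY:YZ = 19/33:14/33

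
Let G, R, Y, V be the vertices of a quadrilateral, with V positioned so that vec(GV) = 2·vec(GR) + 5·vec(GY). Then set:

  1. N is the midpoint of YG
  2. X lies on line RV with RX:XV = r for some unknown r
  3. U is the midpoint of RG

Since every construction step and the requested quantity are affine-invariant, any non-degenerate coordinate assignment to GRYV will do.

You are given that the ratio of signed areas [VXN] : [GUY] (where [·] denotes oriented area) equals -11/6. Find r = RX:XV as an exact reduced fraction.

Set G = (0, 0), R = (1, 0), Y = (0, 1), V = (2, 5); any affine frame gives the same invariant.
1. N is the midpoint of YG ⇒ N = (0, 1/2)
2. With RX:XV = r, write λ = r/(r+1) so X = R + λ·(V−R); X is affine-linear in λ
3. U is the midpoint of RG ⇒ U = (1/2, 0)
Every point depending on X is an affine combination of X and λ-independent points, so each such coordinate is linear in λ; the λ² term in each signed area is a multiple of (V−R)×(V−R) = 0, so 2·[VXN] and 2·[GUY] are each linear in λ. Evaluating at λ=0 and λ=1:
  2·[VXN] = 11/2·λ − 11/2,   2·[GUY] = 1/2
So [VXN]:[GUY] = (11/2·λ − 11/2) / (1/2). Setting this equal to -11/6:
  11/2·λ − 11/2 = -11/6·(1/2)  ⇒  λ = 5/6
Then r = λ/(1−λ) = (5/6)/(1/6) = 5. Check: with r = 5, X = (11/6, 25/6) and [VXN]:[GUY] = -11/6 as required.

r = 5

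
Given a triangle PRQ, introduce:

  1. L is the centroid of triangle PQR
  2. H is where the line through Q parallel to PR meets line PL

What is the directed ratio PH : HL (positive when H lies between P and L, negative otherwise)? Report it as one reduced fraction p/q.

Choose coordinates P = (0, 0), R = (1, 0), Q = (0, 1).
1. L is the centroid of triangle PQR ⇒ L = (1/3, 1/3)
2. H is where the line through Q parallel to PR meets line PL ⇒ H = (1, 1)
H = P + t·(L−P) with t = 3, so PH:HL = t:(1−t) = 3:-2

PH:HL = -3/2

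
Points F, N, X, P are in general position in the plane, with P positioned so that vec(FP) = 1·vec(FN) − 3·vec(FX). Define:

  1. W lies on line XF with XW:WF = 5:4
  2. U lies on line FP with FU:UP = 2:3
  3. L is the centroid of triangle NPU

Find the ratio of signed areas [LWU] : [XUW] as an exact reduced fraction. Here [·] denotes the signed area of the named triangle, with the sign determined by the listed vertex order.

Set F = (0, 0), N = (1, 0), X = (0, 1), P = (1, -3); any affine frame gives the same invariant.
1. W lies on line XF with XW:WF = 5:4 ⇒ W = (0, 4/9)
2. U lies on line FP with FU:UP = 2:3 ⇒ U = (2/5, -6/5)
3. L is the centroid of triangle NPU ⇒ L = (4/5, -7/5)
2·[LWU] = 26/45, 2·[XUW] = -2/9
[LWU]:[XUW] = 26/45:-2/9 = -13/5

[LWU]:[XUW] = -13/5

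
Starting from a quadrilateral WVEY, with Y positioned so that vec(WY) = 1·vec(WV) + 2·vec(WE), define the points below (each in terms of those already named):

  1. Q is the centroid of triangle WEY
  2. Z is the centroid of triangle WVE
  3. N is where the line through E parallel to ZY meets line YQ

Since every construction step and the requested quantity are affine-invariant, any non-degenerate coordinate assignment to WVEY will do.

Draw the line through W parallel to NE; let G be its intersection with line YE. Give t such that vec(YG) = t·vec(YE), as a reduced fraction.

t = 1/3

Assign W = (0, 0), V = (1, 0), E = (0, 1), Y = (1, 2) — the answer is frame-independent, so this choice is without loss of generality.
1. Q is the centroid of triangle WEY ⇒ Q = (1/3, 1)
2. Z is the centroid of triangle WVE ⇒ Z = (1/3, 1/3)
3. N is where the line through E parallel to ZY meets line YQ ⇒ N = (-1/2, -1/4)
through W parallel to NE: direction (1/2, 5/4); meets YE at G = (2/3, 5/3)
G = Y + t·(E−Y) with t = 1/3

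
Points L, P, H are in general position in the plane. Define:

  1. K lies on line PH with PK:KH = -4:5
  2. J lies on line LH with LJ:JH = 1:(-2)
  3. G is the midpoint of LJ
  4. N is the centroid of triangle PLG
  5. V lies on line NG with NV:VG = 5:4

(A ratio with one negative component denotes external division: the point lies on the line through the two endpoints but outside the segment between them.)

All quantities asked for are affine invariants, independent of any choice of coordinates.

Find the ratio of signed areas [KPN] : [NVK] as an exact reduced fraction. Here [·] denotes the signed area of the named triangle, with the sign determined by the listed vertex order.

Assign L = (0, 0), P = (1, 0), H = (0, 1) — the answer is frame-independent, so this choice is without loss of generality.
1. K lies on line PH with PK:KH = -4:5 ⇒ K = (5, -4)
2. J lies on line LH with LJ:JH = 1:(-2) ⇒ J = (0, -1)
3. G is the midpoint of LJ ⇒ G = (0, -1/2)
4. N is the centroid of triangle PLG ⇒ N = (1/3, -1/6)
5. V lies on line NG with NV:VG = 5:4 ⇒ V = (4/27, -19/54)
2·[KPN] = 10/3, 2·[NVK] = 85/54
[KPN]:[NVK] = 10/3:85/54 = 36/17

[KPN]:[NVK] = 36/17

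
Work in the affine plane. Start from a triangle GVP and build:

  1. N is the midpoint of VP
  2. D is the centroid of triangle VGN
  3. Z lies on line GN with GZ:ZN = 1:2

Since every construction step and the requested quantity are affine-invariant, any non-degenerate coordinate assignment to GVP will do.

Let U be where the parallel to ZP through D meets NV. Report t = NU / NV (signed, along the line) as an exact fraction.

Set G = (0, 0), V = (1, 0), P = (0, 1); any affine frame gives the same invariant.
1. N is the midpoint of VP ⇒ N = (1/2, 1/2)
2. D is the centroid of triangle VGN ⇒ D = (1/2, 1/6)
3. Z lies on line GN with GZ:ZN = 1:2 ⇒ Z = (1/6, 1/6)
through D parallel to ZP: direction (-1/6, 5/6); meets NV at U = (5/12, 7/12)
U = N + t·(V−N) with t = -1/6

t = -1/6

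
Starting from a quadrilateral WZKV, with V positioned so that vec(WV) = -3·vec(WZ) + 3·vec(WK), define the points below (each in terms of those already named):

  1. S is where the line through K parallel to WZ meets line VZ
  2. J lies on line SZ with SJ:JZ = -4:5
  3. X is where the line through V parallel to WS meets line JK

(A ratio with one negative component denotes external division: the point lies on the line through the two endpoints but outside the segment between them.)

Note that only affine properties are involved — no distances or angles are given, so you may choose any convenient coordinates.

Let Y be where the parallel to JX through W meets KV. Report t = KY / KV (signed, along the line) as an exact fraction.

Assign W = (0, 0), Z = (1, 0), K = (0, 1), V = (-3, 3) — the answer is frame-independent, so this choice is without loss of generality.
1. S is where the line through K parallel to WZ meets line VZ ⇒ S = (-1/3, 1)
2. J lies on line SZ with SJ:JZ = -4:5 ⇒ J = (-17/3, 5)
3. X is where the line through V parallel to WS meets line JK ⇒ X = (-119/39, 41/13)
through W parallel to JX: direction (34/13, -24/13); meets KV at Y = (-51/2, 18)
Y = K + t·(V−K) with t = 17/2

t = 17/2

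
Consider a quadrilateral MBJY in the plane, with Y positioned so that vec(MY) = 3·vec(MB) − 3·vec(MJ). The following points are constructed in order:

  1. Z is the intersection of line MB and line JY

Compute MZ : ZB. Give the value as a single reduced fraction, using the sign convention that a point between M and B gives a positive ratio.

Work in coordinates with M = (0, 0), B = (1, 0), J = (0, 1), Y = (3, -3).
1. Z is the intersection of line MB and line JY ⇒ Z = (3/4, 0)
Z = M + t·(B−M) with t = 3/4, so MZ:ZB = t:(1−t) = 3/4:1/4

MZ:ZB = 3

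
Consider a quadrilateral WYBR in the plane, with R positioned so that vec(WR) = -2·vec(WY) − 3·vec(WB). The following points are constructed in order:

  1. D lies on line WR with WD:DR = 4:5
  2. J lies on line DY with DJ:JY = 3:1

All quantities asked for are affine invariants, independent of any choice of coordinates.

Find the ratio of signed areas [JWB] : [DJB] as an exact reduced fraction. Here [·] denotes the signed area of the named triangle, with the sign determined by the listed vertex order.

Work in coordinates with W = (0, 0), Y = (1, 0), B = (0, 1), R = (-2, -3).
1. D lies on line WR with WD:DR = 4:5 ⇒ D = (-8/9, -4/3)
2. J lies on line DY with DJ:JY = 3:1 ⇒ J = (19/36, -1/3)
2·[JWB] = -19/36, 2·[DJB] = 29/12
[JWB]:[DJB] = -19/36:29/12 = -19/87

[JWB]:[DJB] = -19/87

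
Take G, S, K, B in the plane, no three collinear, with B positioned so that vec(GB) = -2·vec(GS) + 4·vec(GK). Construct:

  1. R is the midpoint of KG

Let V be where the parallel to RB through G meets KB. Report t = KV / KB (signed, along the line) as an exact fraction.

t = 2

Work in coordinates with G = (0, 0), S = (1, 0), K = (0, 1), B = (-2, 4).
1. R is the midpoint of KG ⇒ R = (0, 1/2)
through G parallel to RB: direction (-2, 7/2); meets KB at V = (-4, 7)
V = K + t·(B−K) with t = 2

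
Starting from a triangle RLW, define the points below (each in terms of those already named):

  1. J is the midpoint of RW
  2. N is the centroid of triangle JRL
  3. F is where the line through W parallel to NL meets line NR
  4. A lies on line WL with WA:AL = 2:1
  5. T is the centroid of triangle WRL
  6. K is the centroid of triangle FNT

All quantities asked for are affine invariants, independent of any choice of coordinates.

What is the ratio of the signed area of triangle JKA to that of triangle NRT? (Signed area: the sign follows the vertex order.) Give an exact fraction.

[JKA]:[NRT] = 2/3

Assign R = (0, 0), L = (1, 0), W = (0, 1) — the answer is frame-independent, so this choice is without loss of generality.
1. J is the midpoint of RW ⇒ J = (0, 1/2)
2. N is the centroid of triangle JRL ⇒ N = (1/3, 1/6)
3. F is where the line through W parallel to NL meets line NR ⇒ F = (4/3, 2/3)
4. A lies on line WL with WA:AL = 2:1 ⇒ A = (2/3, 1/3)
5. T is the centroid of triangle WRL ⇒ T = (1/3, 1/3)
6. K is the centroid of triangle FNT ⇒ K = (2/3, 7/18)
2·[JKA] = -1/27, 2·[NRT] = -1/18
[JKA]:[NRT] = -1/27:-1/18 = 2/3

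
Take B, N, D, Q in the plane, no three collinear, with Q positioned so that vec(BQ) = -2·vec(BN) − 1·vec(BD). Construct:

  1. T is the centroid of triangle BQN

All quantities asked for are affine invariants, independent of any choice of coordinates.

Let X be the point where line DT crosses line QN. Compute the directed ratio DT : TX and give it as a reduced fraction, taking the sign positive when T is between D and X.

DT:TX = 11

Choose coordinates B = (0, 0), N = (1, 0), D = (0, 1), Q = (-2, -1).
1. T is the centroid of triangle BQN ⇒ T = (-1/3, -1/3)
line DT meets QN at X = (-4/11, -5/11)
T = D + t·(X−D) with t = 11/12, so DT:TX = 11/12:1/12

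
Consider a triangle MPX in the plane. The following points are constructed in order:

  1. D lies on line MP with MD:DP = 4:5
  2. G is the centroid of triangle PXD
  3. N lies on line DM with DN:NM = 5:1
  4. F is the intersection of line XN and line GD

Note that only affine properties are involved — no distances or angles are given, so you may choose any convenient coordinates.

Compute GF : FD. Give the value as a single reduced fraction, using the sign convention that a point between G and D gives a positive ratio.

GF:FD = -7/6

Choose coordinates M = (0, 0), P = (1, 0), X = (0, 1).
1. D lies on line MP with MD:DP = 4:5 ⇒ D = (4/9, 0)
2. G is the centroid of triangle PXD ⇒ G = (13/27, 1/3)
3. N lies on line DM with DN:NM = 5:1 ⇒ N = (2/27, 0)
4. F is the intersection of line XN and line GD ⇒ F = (2/9, -2)
F = G + t·(D−G) with t = 7, so GF:FD = t:(1−t) = 7:-6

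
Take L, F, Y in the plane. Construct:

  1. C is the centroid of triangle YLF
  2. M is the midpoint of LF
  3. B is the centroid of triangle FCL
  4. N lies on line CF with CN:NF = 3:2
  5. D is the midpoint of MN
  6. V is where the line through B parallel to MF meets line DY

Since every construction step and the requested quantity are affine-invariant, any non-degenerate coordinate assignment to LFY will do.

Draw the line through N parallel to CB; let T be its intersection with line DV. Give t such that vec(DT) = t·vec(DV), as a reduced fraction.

Assign L = (0, 0), F = (1, 0), Y = (0, 1) — the answer is frame-independent, so this choice is without loss of generality.
1. C is the centroid of triangle YLF ⇒ C = (1/3, 1/3)
2. M is the midpoint of LF ⇒ M = (1/2, 0)
3. B is the centroid of triangle FCL ⇒ B = (4/9, 1/9)
4. N lies on line CF with CN:NF = 3:2 ⇒ N = (11/15, 2/15)
5. D is the midpoint of MN ⇒ D = (37/60, 1/15)
6. V is where the line through B parallel to MF meets line DY ⇒ V = (37/63, 1/9)
through N parallel to CB: direction (1/9, -2/9); meets DV at T = (37/30, -13/15)
T = D + t·(V−D) with t = -21

t = -21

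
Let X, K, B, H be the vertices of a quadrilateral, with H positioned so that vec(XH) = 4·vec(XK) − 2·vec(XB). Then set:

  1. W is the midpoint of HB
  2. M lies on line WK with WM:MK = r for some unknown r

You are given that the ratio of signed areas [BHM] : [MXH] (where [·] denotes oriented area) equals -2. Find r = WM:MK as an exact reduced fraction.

Work in coordinates with X = (0, 0), K = (1, 0), B = (0, 1), H = (4, -2).
1. W is the midpoint of HB ⇒ W = (2, -1/2)
2. With WM:MK = r, write λ = r/(r+1) so M = W + λ·(K−W); M is affine-linear in λ
Every point depending on M is an affine combination of M and λ-independent points, so each such coordinate is linear in λ; the λ² term in each signed area is a multiple of (K−W)×(K−W) = 0, so 2·[BHM] and 2·[MXH] are each linear in λ. Evaluating at λ=0 and λ=1:
  2·[BHM] = −λ,   2·[MXH] = 2
So [BHM]:[MXH] = (−λ) / (2). Setting this equal to -2:
  −λ = -2·(2)  ⇒  λ = 4
Then r = λ/(1−λ) = (4)/(-3) = -4/3. Check: with r = -4/3, M = (-2, 3/2) and [BHM]:[MXH] = -2 as required.

r = -4/3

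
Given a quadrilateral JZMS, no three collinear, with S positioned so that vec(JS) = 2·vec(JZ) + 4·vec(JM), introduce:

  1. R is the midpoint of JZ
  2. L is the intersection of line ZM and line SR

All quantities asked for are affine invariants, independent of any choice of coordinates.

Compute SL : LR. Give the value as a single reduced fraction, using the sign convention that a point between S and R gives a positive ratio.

SL:LR = 10

Assign J = (0, 0), Z = (1, 0), M = (0, 1), S = (2, 4) — the answer is frame-independent, so this choice is without loss of generality.
1. R is the midpoint of JZ ⇒ R = (1/2, 0)
2. L is the intersection of line ZM and line SR ⇒ L = (7/11, 4/11)
L = S + t·(R−S) with t = 10/11, so SL:LR = t:(1−t) = 10/11:1/11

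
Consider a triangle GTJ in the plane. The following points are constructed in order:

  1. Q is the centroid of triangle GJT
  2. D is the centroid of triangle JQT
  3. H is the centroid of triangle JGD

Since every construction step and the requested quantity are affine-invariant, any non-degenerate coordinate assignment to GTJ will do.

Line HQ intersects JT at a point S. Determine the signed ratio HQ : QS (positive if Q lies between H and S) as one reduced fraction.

HQ:QS = 1/9

Work in coordinates with G = (0, 0), T = (1, 0), J = (0, 1).
1. Q is the centroid of triangle GJT ⇒ Q = (1/3, 1/3)
2. D is the centroid of triangle JQT ⇒ D = (4/9, 4/9)
3. H is the centroid of triangle JGD ⇒ H = (4/27, 13/27)
line HQ meets JT at S = (2, -1)
Q = H + t·(S−H) with t = 1/10, so HQ:QS = 1/10:9/10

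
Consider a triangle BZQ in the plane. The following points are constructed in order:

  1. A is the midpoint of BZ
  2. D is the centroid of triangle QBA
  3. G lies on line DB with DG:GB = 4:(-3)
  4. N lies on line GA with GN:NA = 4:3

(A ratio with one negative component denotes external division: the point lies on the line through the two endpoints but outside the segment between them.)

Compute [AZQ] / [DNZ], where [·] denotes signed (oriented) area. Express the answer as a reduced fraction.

Choose coordinates B = (0, 0), Z = (1, 0), Q = (0, 1).
1. A is the midpoint of BZ ⇒ A = (1/2, 0)
2. D is the centroid of triangle QBA ⇒ D = (1/6, 1/3)
3. G lies on line DB with DG:GB = 4:(-3) ⇒ G = (-1/2, -1)
4. N lies on line GA with GN:NA = 4:3 ⇒ N = (1/14, -3/7)
2·[AZQ] = 1/2, 2·[DNZ] = 2/3
[AZQ]:[DNZ] = 1/2:2/3 = 3/4

[AZQ]:[DNZ] = 3/4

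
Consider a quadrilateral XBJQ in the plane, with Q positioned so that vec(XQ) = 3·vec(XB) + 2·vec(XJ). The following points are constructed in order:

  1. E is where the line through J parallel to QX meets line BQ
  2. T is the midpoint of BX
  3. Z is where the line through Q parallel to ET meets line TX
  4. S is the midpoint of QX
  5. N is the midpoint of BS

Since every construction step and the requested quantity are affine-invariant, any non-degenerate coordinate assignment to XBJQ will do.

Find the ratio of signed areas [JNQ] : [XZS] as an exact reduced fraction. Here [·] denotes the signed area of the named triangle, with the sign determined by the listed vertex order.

[JNQ]:[XZS] = 55/16

Assign X = (0, 0), B = (1, 0), J = (0, 1), Q = (3, 2) — the answer is frame-independent, so this choice is without loss of generality.
1. E is where the line through J parallel to QX meets line BQ ⇒ E = (6, 5)
2. T is the midpoint of BX ⇒ T = (1/2, 0)
3. Z is where the line through Q parallel to ET meets line TX ⇒ Z = (4/5, 0)
4. S is the midpoint of QX ⇒ S = (3/2, 1)
5. N is the midpoint of BS ⇒ N = (5/4, 1/2)
2·[JNQ] = 11/4, 2·[XZS] = 4/5
[JNQ]:[XZS] = 11/4:4/5 = 55/16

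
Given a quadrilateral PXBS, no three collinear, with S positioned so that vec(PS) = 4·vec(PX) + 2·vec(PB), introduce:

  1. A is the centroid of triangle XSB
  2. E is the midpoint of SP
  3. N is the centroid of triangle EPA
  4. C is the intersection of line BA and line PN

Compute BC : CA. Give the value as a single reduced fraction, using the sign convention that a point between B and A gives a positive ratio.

BC:CA = -11

Work in coordinates with P = (0, 0), X = (1, 0), B = (0, 1), S = (4, 2).
1. A is the centroid of triangle XSB ⇒ A = (5/3, 1)
2. E is the midpoint of SP ⇒ E = (2, 1)
3. N is the centroid of triangle EPA ⇒ N = (11/9, 2/3)
4. C is the intersection of line BA and line PN ⇒ C = (11/6, 1)
C = B + t·(A−B) with t = 11/10, so BC:CA = t:(1−t) = 11/10:-1/10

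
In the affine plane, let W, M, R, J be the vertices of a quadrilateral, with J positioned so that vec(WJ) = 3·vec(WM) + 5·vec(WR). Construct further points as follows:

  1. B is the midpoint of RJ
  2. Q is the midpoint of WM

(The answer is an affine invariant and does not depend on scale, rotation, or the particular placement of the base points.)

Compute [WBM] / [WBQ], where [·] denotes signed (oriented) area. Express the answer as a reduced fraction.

[WBM]:[WBQ] = 2

Assign W = (0, 0), M = (1, 0), R = (0, 1), J = (3, 5) — the answer is frame-independent, so this choice is without loss of generality.
1. B is the midpoint of RJ ⇒ B = (3/2, 3)
2. Q is the midpoint of WM ⇒ Q = (1/2, 0)
2·[WBM] = -3, 2·[WBQ] = -3/2
[WBM]:[WBQ] = -3:-3/2 = 2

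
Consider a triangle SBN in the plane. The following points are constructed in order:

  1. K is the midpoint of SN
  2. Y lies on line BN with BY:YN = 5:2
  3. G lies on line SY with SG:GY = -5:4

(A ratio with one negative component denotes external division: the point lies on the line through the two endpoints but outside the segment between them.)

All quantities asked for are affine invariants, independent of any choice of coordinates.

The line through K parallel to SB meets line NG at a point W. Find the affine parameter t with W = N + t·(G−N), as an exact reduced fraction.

Choose coordinates S = (0, 0), B = (1, 0), N = (0, 1).
1. K is the midpoint of SN ⇒ K = (0, 1/2)
2. Y lies on line BN with BY:YN = 5:2 ⇒ Y = (2/7, 5/7)
3. G lies on line SY with SG:GY = -5:4 ⇒ G = (10/7, 25/7)
through K parallel to SB: direction (1, 0); meets NG at W = (-5/18, 1/2)
W = N + t·(G−N) with t = -7/36

t = -7/36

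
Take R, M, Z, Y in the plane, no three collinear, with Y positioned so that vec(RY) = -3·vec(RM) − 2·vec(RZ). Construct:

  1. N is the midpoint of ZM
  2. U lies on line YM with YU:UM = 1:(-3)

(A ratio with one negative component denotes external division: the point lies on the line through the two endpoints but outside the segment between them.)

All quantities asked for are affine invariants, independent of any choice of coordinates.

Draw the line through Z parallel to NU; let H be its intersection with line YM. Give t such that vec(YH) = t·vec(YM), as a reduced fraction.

Assign R = (0, 0), M = (1, 0), Z = (0, 1), Y = (-3, -2) — the answer is frame-independent, so this choice is without loss of generality.
1. N is the midpoint of ZM ⇒ N = (1/2, 1/2)
2. U lies on line YM with YU:UM = 1:(-3) ⇒ U = (-5, -3)
through Z parallel to NU: direction (-11/2, -7/2); meets YM at H = (-11, -6)
H = Y + t·(M−Y) with t = -2

t = -2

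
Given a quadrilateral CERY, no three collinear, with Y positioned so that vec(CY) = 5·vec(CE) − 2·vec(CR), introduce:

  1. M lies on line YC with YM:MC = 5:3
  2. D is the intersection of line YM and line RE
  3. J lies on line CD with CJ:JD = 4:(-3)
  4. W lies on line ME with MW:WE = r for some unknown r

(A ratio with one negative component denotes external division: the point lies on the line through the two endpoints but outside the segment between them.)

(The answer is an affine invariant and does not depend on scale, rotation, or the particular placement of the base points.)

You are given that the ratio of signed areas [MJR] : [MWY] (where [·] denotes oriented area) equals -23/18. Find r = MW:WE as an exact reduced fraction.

Choose coordinates C = (0, 0), E = (1, 0), R = (0, 1), Y = (5, -2).
1. M lies on line YC with YM:MC = 5:3 ⇒ M = (15/8, -3/4)
2. D is the intersection of line YM and line RE ⇒ D = (5/3, -2/3)
3. J lies on line CD with CJ:JD = 4:(-3) ⇒ J = (20/3, -8/3)
4. With MW:WE = r, write λ = r/(r+1) so W = M + λ·(E−M); W is affine-linear in λ
Every point depending on W is an affine combination of W and λ-independent points, so each such coordinate is linear in λ; the λ² term in each signed area is a multiple of (E−M)×(E−M) = 0, so 2·[MJR] and 2·[MWY] are each linear in λ. Evaluating at λ=0 and λ=1:
  2·[MJR] = 115/24,   2·[MWY] = -5/4·λ
So [MJR]:[MWY] = (115/24) / (-5/4·λ). Setting this equal to -23/18:
  115/24 = -23/18·(-5/4·λ)  ⇒  λ = 3
Then r = λ/(1−λ) = (3)/(-2) = -3/2. Check: with r = -3/2, W = (-3/4, 3/2) and [MJR]:[MWY] = -23/18 as required.

r = -3/2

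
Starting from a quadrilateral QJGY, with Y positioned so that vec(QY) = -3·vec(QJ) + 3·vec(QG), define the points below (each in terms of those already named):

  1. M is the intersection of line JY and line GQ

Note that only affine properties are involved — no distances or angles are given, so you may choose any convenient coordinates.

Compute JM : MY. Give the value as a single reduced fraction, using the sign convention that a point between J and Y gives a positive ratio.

Choose coordinates Q = (0, 0), J = (1, 0), G = (0, 1), Y = (-3, 3).
1. M is the intersection of line JY and line GQ ⇒ M = (0, 3/4)
M = J + t·(Y−J) with t = 1/4, so JM:MY = t:(1−t) = 1/4:3/4

JM:MY = 1/3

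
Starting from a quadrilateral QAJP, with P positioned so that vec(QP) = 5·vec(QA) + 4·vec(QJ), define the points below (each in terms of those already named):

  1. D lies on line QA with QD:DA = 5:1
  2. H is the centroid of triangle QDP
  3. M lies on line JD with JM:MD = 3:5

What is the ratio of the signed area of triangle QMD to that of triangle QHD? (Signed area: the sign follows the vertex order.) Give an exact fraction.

[QMD]:[QHD] = 15/32

Work in coordinates with Q = (0, 0), A = (1, 0), J = (0, 1), P = (5, 4).
1. D lies on line QA with QD:DA = 5:1 ⇒ D = (5/6, 0)
2. H is the centroid of triangle QDP ⇒ H = (35/18, 4/3)
3. M lies on line JD with JM:MD = 3:5 ⇒ M = (5/16, 5/8)
2·[QMD] = -25/48, 2·[QHD] = -10/9
[QMD]:[QHD] = -25/48:-10/9 = 15/32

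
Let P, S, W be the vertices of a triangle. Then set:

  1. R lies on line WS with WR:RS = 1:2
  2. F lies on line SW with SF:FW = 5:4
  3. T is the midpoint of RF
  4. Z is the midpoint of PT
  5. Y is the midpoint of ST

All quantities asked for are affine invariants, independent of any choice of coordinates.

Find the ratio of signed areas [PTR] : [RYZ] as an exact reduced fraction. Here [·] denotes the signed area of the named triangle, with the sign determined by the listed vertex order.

[PTR]:[RYZ] = -4/13

Assign P = (0, 0), S = (1, 0), W = (0, 1) — the answer is frame-independent, so this choice is without loss of generality.
1. R lies on line WS with WR:RS = 1:2 ⇒ R = (1/3, 2/3)
2. F lies on line SW with SF:FW = 5:4 ⇒ F = (4/9, 5/9)
3. T is the midpoint of RF ⇒ T = (7/18, 11/18)
4. Z is the midpoint of PT ⇒ Z = (7/36, 11/36)
5. Y is the midpoint of ST ⇒ Y = (25/36, 11/36)
2·[PTR] = 1/18, 2·[RYZ] = -13/72
[PTR]:[RYZ] = 1/18:-13/72 = -4/13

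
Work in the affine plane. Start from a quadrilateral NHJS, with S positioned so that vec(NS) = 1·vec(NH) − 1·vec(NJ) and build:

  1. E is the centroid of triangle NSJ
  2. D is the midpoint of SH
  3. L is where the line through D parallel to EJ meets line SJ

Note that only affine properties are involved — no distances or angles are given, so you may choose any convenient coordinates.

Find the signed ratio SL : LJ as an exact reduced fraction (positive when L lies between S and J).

SL:LJ = -1/3

Work in coordinates with N = (0, 0), H = (1, 0), J = (0, 1), S = (1, -1).
1. E is the centroid of triangle NSJ ⇒ E = (1/3, 0)
2. D is the midpoint of SH ⇒ D = (1, -1/2)
3. L is where the line through D parallel to EJ meets line SJ ⇒ L = (3/2, -2)
L = S + t·(J−S) with t = -1/2, so SL:LJ = t:(1−t) = -1/2:3/2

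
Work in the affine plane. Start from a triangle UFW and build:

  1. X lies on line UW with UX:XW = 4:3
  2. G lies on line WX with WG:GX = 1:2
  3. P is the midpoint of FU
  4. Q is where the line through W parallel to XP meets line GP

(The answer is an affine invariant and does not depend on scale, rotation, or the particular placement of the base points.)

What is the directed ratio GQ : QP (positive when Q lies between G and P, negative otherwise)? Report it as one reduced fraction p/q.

GQ:QP = -1/3

Assign U = (0, 0), F = (1, 0), W = (0, 1) — the answer is frame-independent, so this choice is without loss of generality.
1. X lies on line UW with UX:XW = 4:3 ⇒ X = (0, 4/7)
2. G lies on line WX with WG:GX = 1:2 ⇒ G = (0, 6/7)
3. P is the midpoint of FU ⇒ P = (1/2, 0)
4. Q is where the line through W parallel to XP meets line GP ⇒ Q = (-1/4, 9/7)
Q = G + t·(P−G) with t = -1/2, so GQ:QP = t:(1−t) = -1/2:3/2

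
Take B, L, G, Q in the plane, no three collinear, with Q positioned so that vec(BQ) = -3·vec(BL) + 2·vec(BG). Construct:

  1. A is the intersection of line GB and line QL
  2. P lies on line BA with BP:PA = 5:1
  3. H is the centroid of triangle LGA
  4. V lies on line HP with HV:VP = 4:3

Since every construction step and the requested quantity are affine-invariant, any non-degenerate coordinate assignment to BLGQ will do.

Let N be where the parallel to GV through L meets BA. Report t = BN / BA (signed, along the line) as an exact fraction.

t = 23/3

Assign B = (0, 0), L = (1, 0), G = (0, 1), Q = (-3, 2) — the answer is frame-independent, so this choice is without loss of generality.
1. A is the intersection of line GB and line QL ⇒ A = (0, 1/2)
2. P lies on line BA with BP:PA = 5:1 ⇒ P = (0, 5/12)
3. H is the centroid of triangle LGA ⇒ H = (1/3, 1/2)
4. V lies on line HP with HV:VP = 4:3 ⇒ V = (1/7, 19/42)
through L parallel to GV: direction (1/7, -23/42); meets BA at N = (0, 23/6)
N = B + t·(A−B) with t = 23/3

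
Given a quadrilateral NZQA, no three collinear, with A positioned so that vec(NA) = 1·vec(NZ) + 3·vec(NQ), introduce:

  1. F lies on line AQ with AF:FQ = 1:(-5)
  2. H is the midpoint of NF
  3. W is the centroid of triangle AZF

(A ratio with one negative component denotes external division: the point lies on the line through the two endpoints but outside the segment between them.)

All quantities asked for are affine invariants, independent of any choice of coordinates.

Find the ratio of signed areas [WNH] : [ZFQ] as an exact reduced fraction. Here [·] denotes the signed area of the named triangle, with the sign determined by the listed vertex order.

[WNH]:[ZFQ] = -13/90

Choose coordinates N = (0, 0), Z = (1, 0), Q = (0, 1), A = (1, 3).
1. F lies on line AQ with AF:FQ = 1:(-5) ⇒ F = (5/4, 7/2)
2. H is the midpoint of NF ⇒ H = (5/8, 7/4)
3. W is the centroid of triangle AZF ⇒ W = (13/12, 13/6)
2·[WNH] = -13/24, 2·[ZFQ] = 15/4
[WNH]:[ZFQ] = -13/24:15/4 = -13/90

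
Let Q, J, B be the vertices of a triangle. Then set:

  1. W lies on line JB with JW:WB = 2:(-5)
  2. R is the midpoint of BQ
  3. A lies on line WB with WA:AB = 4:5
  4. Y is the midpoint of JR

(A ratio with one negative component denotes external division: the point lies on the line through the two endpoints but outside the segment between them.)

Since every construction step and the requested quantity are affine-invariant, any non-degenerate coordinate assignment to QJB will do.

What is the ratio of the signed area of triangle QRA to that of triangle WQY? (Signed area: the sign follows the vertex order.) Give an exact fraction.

[QRA]:[WQY] = 50/81

Set Q = (0, 0), J = (1, 0), B = (0, 1); any affine frame gives the same invariant.
1. W lies on line JB with JW:WB = 2:(-5) ⇒ W = (5/3, -2/3)
2. R is the midpoint of BQ ⇒ R = (0, 1/2)
3. A lies on line WB with WA:AB = 4:5 ⇒ A = (25/27, 2/27)
4. Y is the midpoint of JR ⇒ Y = (1/2, 1/4)
2·[QRA] = -25/54, 2·[WQY] = -3/4
[QRA]:[WQY] = -25/54:-3/4 = 50/81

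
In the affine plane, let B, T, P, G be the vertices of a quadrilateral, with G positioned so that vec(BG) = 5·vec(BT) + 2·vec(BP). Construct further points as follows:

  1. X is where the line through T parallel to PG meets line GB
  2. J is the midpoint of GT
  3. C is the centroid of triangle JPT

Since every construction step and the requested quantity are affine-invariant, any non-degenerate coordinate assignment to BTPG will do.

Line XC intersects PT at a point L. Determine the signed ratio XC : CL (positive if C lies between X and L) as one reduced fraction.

Assign B = (0, 0), T = (1, 0), P = (0, 1), G = (5, 2) — the answer is frame-independent, so this choice is without loss of generality.
1. X is where the line through T parallel to PG meets line GB ⇒ X = (-1, -2/5)
2. J is the midpoint of GT ⇒ J = (3, 1)
3. C is the centroid of triangle JPT ⇒ C = (4/3, 2/3)
line XC meets PT at L = (11/17, 6/17)
C = X + t·(L−X) with t = 17/12, so XC:CL = 17/12:-5/12

XC:CL = -17/5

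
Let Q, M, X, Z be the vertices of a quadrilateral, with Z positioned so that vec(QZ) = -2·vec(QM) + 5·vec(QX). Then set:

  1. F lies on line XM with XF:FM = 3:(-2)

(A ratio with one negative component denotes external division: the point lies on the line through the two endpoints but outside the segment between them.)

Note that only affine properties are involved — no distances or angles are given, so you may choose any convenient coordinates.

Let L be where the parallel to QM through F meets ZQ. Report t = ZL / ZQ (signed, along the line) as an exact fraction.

t = 7/5

Choose coordinates Q = (0, 0), M = (1, 0), X = (0, 1), Z = (-2, 5).
1. F lies on line XM with XF:FM = 3:(-2) ⇒ F = (3, -2)
through F parallel to QM: direction (1, 0); meets ZQ at L = (4/5, -2)
L = Z + t·(Q−Z) with t = 7/5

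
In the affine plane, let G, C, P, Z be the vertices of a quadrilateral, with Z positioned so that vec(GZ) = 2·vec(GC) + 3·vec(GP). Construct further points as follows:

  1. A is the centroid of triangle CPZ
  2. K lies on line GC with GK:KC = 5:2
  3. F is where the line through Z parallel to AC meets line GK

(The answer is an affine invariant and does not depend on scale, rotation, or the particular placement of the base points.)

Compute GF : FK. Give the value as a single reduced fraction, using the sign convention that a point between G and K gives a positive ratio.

Choose coordinates G = (0, 0), C = (1, 0), P = (0, 1), Z = (2, 3).
1. A is the centroid of triangle CPZ ⇒ A = (1, 4/3)
2. K lies on line GC with GK:KC = 5:2 ⇒ K = (5/7, 0)
3. F is where the line through Z parallel to AC meets line GK ⇒ F = (2, 0)
F = G + t·(K−G) with t = 14/5, so GF:FK = t:(1−t) = 14/5:-9/5

GF:FK = -14/9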